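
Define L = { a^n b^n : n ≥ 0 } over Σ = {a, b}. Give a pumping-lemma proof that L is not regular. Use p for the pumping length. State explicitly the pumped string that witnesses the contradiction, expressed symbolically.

a^{p+k} b^p

Assume L is regular. Let p be the pumping length given by the pumping lemma.
Take w = a^p b^p. Then w ∈ L and |w| = 2p ≥ p.
By the pumping lemma, w = xyz with |xy| ≤ p and y is nonempty.
The first p characters of w are a's, so xy (and hence y) consists only of a's. Write y = a^k, 1 ≤ k ≤ p.
Pump with i = 2: xy^2z = a^{p+k} b^p. For this to lie in L we would need p = p+k, which forces k = 0. But k ≥ 1, so xy^2z ∉ L.
This contradicts the pumping lemma, so L is not regular.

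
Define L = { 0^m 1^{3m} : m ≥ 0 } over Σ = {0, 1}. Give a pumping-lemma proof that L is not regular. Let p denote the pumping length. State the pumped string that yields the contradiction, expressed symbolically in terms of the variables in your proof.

Assume L is regular; let p be its pumping constant.
Let w = 0^p 1^{3p} ∈ L; note |w| = 4p ≥ p.
By the pumping lemma, w = xyz with |xy| ≤ p and |y| > 0.
Since the first p symbols of w are all 0's and |xy| ≤ p, y lies entirely in the leading 0-block: y = 0^k for some k with 1 ≤ k ≤ p.
Pump with i = 2: xy^2z = 0^{p+k} 1^{3p}. For this to lie in L we would need 3p = 3(p+k), which forces k = 0. But k ≥ 1, so xy^2z ∉ L.
This is a contradiction; hence L is not regular.

0^{p+k} 1^{3p}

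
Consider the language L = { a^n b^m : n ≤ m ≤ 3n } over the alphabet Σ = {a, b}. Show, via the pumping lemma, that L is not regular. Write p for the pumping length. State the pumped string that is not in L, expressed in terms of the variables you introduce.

a^{p+k} b^p

Suppose for contradiction that L is regular, and let p be the pumping length.
Take w = a^p b^p ∈ L (since p ≤ p ≤ 3p), with |w| = 2p ≥ p.
Write w = xyz as guaranteed by the lemma, with |xy| ≤ p and |y| > 0.
Since the first p symbols of w are all a's and |xy| ≤ p, y lies entirely in the leading a-block: y = a^k for some k with 1 ≤ k ≤ p.
Pump with i = 2: xy^2z = a^{p+k} b^p. Now n = p+k > p = m, so the condition n ≤ m fails. Thus xy^2z ∉ L.
Contradiction. Therefore L is not regular.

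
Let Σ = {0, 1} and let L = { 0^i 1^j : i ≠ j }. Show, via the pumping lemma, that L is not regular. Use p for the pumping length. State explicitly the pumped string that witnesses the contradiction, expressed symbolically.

Assume L is regular; let p be its pumping constant.
Choose w = 0^p 1^{p+p!}. Since p ≠ p+p!, w ∈ L; and |w| ≥ p.
The pumping lemma gives a decomposition w = xyz where |xy| ≤ p and y is nonempty.
The first p characters of w are 0's, so xy (and hence y) consists only of 0's. Write y = 0^k, 1 ≤ k ≤ p.
Since 1 ≤ k ≤ p, k divides p!; set t = 1 + p!/k. Then xy^t z has p + (p!/k)·k = p + p! copies of 0. Now the 0-count equals the 1-count, so i ≠ j fails. So xy^t z = 0^{p+p!} 1^{p+p!} ∉ L.
Contradiction. Therefore L is not regular.

0^{p+p!} 1^{p+p!}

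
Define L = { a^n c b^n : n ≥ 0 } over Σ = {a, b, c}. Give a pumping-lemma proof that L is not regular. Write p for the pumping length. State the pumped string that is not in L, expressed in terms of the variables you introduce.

Suppose for contradiction that L is regular, and let p be the pumping length.
Take w = a^p c b^p ∈ L with |w| = 2p+1 ≥ p.
Write w = xyz as guaranteed by the lemma, with |xy| ≤ p and |y| > 0.
The first p characters of w are a's, so xy (and hence y) consists only of a's. Write y = a^k, 1 ≤ k ≤ p.
Pump with i = 2: xy^2z = a^{p+k} c b^p, which would require p+k = p. But k ≥ 1, so xy^2z ∉ L.
This contradicts the pumping lemma, so L is not regular.

a^{p+k} c b^p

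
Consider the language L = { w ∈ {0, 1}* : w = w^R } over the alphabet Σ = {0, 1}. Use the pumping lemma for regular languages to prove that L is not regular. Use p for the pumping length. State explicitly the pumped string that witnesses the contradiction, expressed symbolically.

Suppose for contradiction that L is regular, and let p be the pumping length.
Take w = 0^p 1 0^p, a palindrome of length 2p+1 ≥ p.
Write w = xyz as guaranteed by the lemma, with |xy| ≤ p and |y| ≥ 1.
Because |xy| ≤ p and w begins with p copies of 0, we have y = 0^k with 1 ≤ k ≤ p.
Pump with i = 2: xy^2z = 0^{p+k} 1 0^p. Its reverse is 0^p 1 0^{p+k}, which differs from xy^2z since k ≥ 1. So xy^2z is not a palindrome and xy^2z ∉ L.
This is a contradiction; hence L is not regular.

0^{p+k} 1 0^p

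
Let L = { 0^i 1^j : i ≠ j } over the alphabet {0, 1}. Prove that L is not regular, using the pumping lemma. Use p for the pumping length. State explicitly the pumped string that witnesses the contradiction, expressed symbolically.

0^{p+p!} 1^{p+p!}

Assume L is regular; let p be its pumping constant.
Choose w = 0^p 1^{p+p!}. Since p ≠ p+p!, w ∈ L; and |w| ≥ p.
By the pumping lemma, w = xyz with |xy| ≤ p and |y| ≥ 1.
Since the first p symbols of w are all 0's and |xy| ≤ p, y lies entirely in the leading 0-block: y = 0^k for some k with 1 ≤ k ≤ p.
Since 1 ≤ k ≤ p, k divides p!; set t = 1 + p!/k. Then xy^t z has p + (p!/k)·k = p + p! copies of 0. Now the 0-count equals the 1-count, so i ≠ j fails. So xy^t z = 0^{p+p!} 1^{p+p!} ∉ L.
This is a contradiction; hence L is not regular.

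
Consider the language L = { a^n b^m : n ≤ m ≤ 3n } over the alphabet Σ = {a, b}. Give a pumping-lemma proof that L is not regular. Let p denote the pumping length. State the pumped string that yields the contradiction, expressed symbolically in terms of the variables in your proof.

Assume L is regular; let p be its pumping constant.
Take w = a^p b^p ∈ L (since p ≤ p ≤ 3p), with |w| = 2p ≥ p.
By the pumping lemma, w = xyz with |xy| ≤ p and |y| ≥ 1.
The first p characters of w are a's, so xy (and hence y) consists only of a's. Write y = a^k, 1 ≤ k ≤ p.
Pump with i = 2: xy^2z = a^{p+k} b^p. Now n = p+k > p = m, so the condition n ≤ m fails. Thus xy^2z ∉ L.
This is a contradiction; hence L is not regular.

a^{p+k} b^p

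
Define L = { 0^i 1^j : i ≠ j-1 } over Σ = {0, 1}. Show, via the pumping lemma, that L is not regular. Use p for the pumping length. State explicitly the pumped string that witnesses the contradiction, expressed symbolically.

0^{p+p!} 1^{p+p!+1}

Suppose for contradiction that L is regular, and let p be the pumping length.
Choose w = 0^p 1^{p+p!+1}. Since p ≠ (p+p!+1)-1 = p+p!, w ∈ L; and |w| ≥ p.
By the pumping lemma, w = xyz with |xy| ≤ p and |y| > 0.
Because |xy| ≤ p and w begins with p copies of 0, we have y = 0^k with 1 ≤ k ≤ p.
Since 1 ≤ k ≤ p, k divides p!; set t = 1 + p!/k. Then xy^t z has p + (p!/k)·k = p + p! copies of 0. Now the 0-count is p+p! and (1-count)-1 = (p+p!+1)-1 = p+p!, so i ≠ j-1 fails. So xy^t z = 0^{p+p!} 1^{p+p!+1} ∉ L.
This contradicts the pumping lemma, so L is not regular.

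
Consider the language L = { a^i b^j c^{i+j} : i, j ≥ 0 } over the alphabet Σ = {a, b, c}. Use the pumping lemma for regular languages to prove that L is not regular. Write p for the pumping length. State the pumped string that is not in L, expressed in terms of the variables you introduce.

a^{p+k} b^p c^{2p}

Assume L is regular; let p be its pumping constant.
Take w = a^p b^p c^{2p} ∈ L (with i=j=p, i+j=2p), |w| = 4p ≥ p.
Write w = xyz as guaranteed by the lemma, with |xy| ≤ p and |y| > 0.
The first p characters of w are a's, so xy (and hence y) consists only of a's. Write y = a^k, 1 ≤ k ≤ p.
Consider xy^2z = a^{p+k} b^p c^{2p}. Now the a- and b-counts sum to 2p+k, but the c-count is 2p ≠ 2p+k. So xy^2z ∉ L.
This contradicts the pumping lemma, so L is not regular.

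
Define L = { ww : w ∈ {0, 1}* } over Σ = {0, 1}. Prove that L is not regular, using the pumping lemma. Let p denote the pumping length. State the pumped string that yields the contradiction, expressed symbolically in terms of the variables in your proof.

Assume L is regular. Let p be the pumping length given by the pumping lemma.
Take w = 0^p 1^p 0^p 1^p = uu where u = 0^p1^p; then w ∈ L and |w| = 4p ≥ p.
Write w = xyz as guaranteed by the lemma, with |xy| ≤ p and |y| ≥ 1.
Because |xy| ≤ p and w begins with p copies of 0, we have y = 0^k with 1 ≤ k ≤ p.
Pump with i = 2: xy^2z = 0^{p+k} 1^p 0^p 1^p, of length 4p+k. Suppose this equals vv. The string starts with 0 and ends with 1, so v does too; thus the boundary between the two copies of v is a 1→0 transition. There is exactly one such transition, at position 2p+k, so |v| = 2p+k and |vv| = 4p+2k ≠ 4p+k since k ≥ 1. So xy^2z ∉ L.
Contradiction. Therefore L is not regular.

0^{p+k} 1^p 0^p 1^p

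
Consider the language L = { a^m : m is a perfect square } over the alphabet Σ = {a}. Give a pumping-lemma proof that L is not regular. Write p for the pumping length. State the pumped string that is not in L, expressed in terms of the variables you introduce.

Suppose for contradiction that L is regular, and let p be the pumping length.
Take w = a^{p²} ∈ L with |w| = p² ≥ p.
Write w = xyz as guaranteed by the lemma, with |xy| ≤ p and |y| > 0.
Then y = a^k for some k with 1 ≤ k ≤ p.
Pump with i = 2: xy^2z = a^{p²+k}. Since 1 ≤ k ≤ p, p² < p²+k ≤ p²+p < (p+1)², so p²+k lies strictly between consecutive squares and is not a perfect square. So xy^2z ∉ L.
Contradiction. Therefore L is not regular.

a^{p²+k}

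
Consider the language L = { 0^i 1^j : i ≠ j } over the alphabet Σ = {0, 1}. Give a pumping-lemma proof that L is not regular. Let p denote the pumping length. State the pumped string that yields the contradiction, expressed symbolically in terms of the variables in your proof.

0^{p+p!} 1^{p+p!}

Assume L is regular; let p be its pumping constant.
Choose w = 0^p 1^{p+p!}. Since p ≠ p+p!, w ∈ L; and |w| ≥ p.
The pumping lemma gives a decomposition w = xyz where |xy| ≤ p and |y| ≥ 1.
Since the first p symbols of w are all 0's and |xy| ≤ p, y lies entirely in the leading 0-block: y = 0^k for some k with 1 ≤ k ≤ p.
Since 1 ≤ k ≤ p, k divides p!; set t = 1 + p!/k. Then xy^t z has p + (p!/k)·k = p + p! copies of 0. Now the 0-count equals the 1-count, so i ≠ j fails. So xy^t z = 0^{p+p!} 1^{p+p!} ∉ L.
This contradicts the pumping lemma, so L is not regular.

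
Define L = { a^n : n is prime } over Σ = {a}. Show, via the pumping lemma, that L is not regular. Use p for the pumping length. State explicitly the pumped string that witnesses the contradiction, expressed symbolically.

Assume L is regular; let p be its pumping constant.
Let q be a prime with q ≥ p+2 (infinitely many primes exist), and take w = a^q ∈ L with |w| = q ≥ p.
Write w = xyz as guaranteed by the lemma, with |xy| ≤ p and y is nonempty.
Then y = a^k for some k with 1 ≤ k ≤ p.
Since 1 ≤ k ≤ p, |xz| = q-k. Pump with i = q+1: |xy^{q+1}z| = (q-k)+(q+1)k = q+qk = q(1+k), which is composite (both factors ≥ 2). So xy^{q+1}z = a^{q(1+k)} ∉ L.
This is a contradiction; hence L is not regular.

a^{q(1+k)}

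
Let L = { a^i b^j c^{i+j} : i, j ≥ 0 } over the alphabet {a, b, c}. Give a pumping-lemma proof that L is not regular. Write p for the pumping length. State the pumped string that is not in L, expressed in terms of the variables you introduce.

Assume L is regular. Let p be the pumping length given by the pumping lemma.
Take w = a^p b^p c^{2p} ∈ L (with i=j=p, i+j=2p), |w| = 4p ≥ p.
By the pumping lemma, w = xyz with |xy| ≤ p and |y| ≥ 1.
Since the first p symbols of w are all a's and |xy| ≤ p, y lies entirely in the leading a-block: y = a^k for some k with 1 ≤ k ≤ p.
Consider xy^2z = a^{p+k} b^p c^{2p}. Now the a- and b-counts sum to 2p+k, but the c-count is 2p ≠ 2p+k. So xy^2z ∉ L.
This is a contradiction; hence L is not regular.

a^{p+k} b^p c^{2p}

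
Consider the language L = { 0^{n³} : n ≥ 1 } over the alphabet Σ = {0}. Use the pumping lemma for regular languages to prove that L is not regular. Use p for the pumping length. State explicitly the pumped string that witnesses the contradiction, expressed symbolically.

Toward a contradiction, assume L is regular with pumping length p.
Take w = 0^{p³} ∈ L with |w| = p³ ≥ p.
By the pumping lemma, w = xyz with |xy| ≤ p and y is nonempty.
Then y = 0^k for some k with 1 ≤ k ≤ p.
Pump with i = 2: xy^2z = 0^{p³+k}. Since 1 ≤ k ≤ p, p³ < p³+k ≤ p³+p < p³+3p²+3p+1 = (p+1)³, so p³+k is not a perfect cube. So xy^2z ∉ L.
This is a contradiction; hence L is not regular.

0^{p³+k}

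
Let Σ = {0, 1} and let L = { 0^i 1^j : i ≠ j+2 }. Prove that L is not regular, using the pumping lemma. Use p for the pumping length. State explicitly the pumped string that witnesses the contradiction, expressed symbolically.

0^{p+p!} 1^{p+p!-2}

Toward a contradiction, assume L is regular with pumping length p.
Choose w = 0^p 1^{p+p!-2}. Since p ≠ (p+p!-2)+2 = p+p!, w ∈ L; and |w| ≥ p.
By the pumping lemma, w = xyz with |xy| ≤ p and |y| > 0.
Since the first p symbols of w are all 0's and |xy| ≤ p, y lies entirely in the leading 0-block: y = 0^k for some k with 1 ≤ k ≤ p.
Since 1 ≤ k ≤ p, k divides p!; set t = 1 + p!/k. Then xy^t z has p + (p!/k)·k = p + p! copies of 0. Now the 0-count is p+p! and (1-count)+2 = (p+p!-2)+2 = p+p!, so i ≠ j+2 fails. So xy^t z = 0^{p+p!} 1^{p+p!-2} ∉ L.
This is a contradiction; hence L is not regular.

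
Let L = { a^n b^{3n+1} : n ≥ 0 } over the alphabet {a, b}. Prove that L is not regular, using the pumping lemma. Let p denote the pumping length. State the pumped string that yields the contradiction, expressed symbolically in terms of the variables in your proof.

a^{p+k} b^{3p+1}

Toward a contradiction, assume L is regular with pumping length p.
Take w = a^p b^{3p+1}. Then w ∈ L and |w| = 4p+1 ≥ p.
The pumping lemma gives a decomposition w = xyz where |xy| ≤ p and |y| > 0.
Since the first p symbols of w are all a's and |xy| ≤ p, y lies entirely in the leading a-block: y = a^k for some k with 1 ≤ k ≤ p.
Pump with i = 2: xy^2z = a^{p+k} b^{3p+1}. For this to lie in L we would need 3p+1 = 3(p+k)+1, which forces k = 0. But k ≥ 1, so xy^2z ∉ L.
This contradicts the pumping lemma, so L is not regular.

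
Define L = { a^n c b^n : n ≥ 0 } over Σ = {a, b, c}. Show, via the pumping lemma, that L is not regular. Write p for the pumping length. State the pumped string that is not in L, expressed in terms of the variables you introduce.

a^{p+k} c b^p

Toward a contradiction, assume L is regular with pumping length p.
Take w = a^p c b^p ∈ L with |w| = 2p+1 ≥ p.
Write w = xyz as guaranteed by the lemma, with |xy| ≤ p and |y| ≥ 1.
Since the first p symbols of w are all a's and |xy| ≤ p, y lies entirely in the leading a-block: y = a^k for some k with 1 ≤ k ≤ p.
Pump with i = 2: xy^2z = a^{p+k} c b^p, which would require p+k = p. But k ≥ 1, so xy^2z ∉ L.
Contradiction. Therefore L is not regular.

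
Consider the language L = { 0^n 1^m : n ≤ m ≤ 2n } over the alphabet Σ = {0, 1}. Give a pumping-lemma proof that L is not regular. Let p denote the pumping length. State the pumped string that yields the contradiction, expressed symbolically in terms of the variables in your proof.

Suppose for contradiction that L is regular, and let p be the pumping length.
Take w = 0^p 1^p ∈ L (since p ≤ p ≤ 2p), with |w| = 2p ≥ p.
The pumping lemma gives a decomposition w = xyz where |xy| ≤ p and y is nonempty.
Since the first p symbols of w are all 0's and |xy| ≤ p, y lies entirely in the leading 0-block: y = 0^k for some k with 1 ≤ k ≤ p.
Pump with i = 2: xy^2z = 0^{p+k} 1^p. Now n = p+k > p = m, so the condition n ≤ m fails. Thus xy^2z ∉ L.
Contradiction. Therefore L is not regular.

0^{p+k} 1^p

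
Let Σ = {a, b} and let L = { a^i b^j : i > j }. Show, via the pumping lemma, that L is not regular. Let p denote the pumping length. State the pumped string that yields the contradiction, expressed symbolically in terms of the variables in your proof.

a^{p+1-k} b^p

Suppose for contradiction that L is regular, and let p be the pumping length.
Choose w = a^{p+1} b^p ∈ L, with |w| = 2p+1 ≥ p.
The pumping lemma gives a decomposition w = xyz where |xy| ≤ p and |y| ≥ 1.
The first p characters of w are a's, so xy (and hence y) consists only of a's. Write y = a^k, 1 ≤ k ≤ p.
Consider xy^0z = xz = a^{p+1-k} b^p. Since k ≥ 1, the a-count p+1-k is at most p, so i > j fails; thus xz ∉ L.
This contradicts the pumping lemma, so L is not regular.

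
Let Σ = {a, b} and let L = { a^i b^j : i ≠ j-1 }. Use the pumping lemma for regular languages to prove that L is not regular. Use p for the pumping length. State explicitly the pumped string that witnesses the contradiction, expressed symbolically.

a^{p+p!} b^{p+p!+1}

Assume L is regular. Let p be the pumping length given by the pumping lemma.
Choose w = a^p b^{p+p!+1}. Since p ≠ (p+p!+1)-1 = p+p!, w ∈ L; and |w| ≥ p.
By the pumping lemma, w = xyz with |xy| ≤ p and y is nonempty.
Because |xy| ≤ p and w begins with p copies of a, we have y = a^k with 1 ≤ k ≤ p.
Since 1 ≤ k ≤ p, k divides p!; set t = 1 + p!/k. Then xy^t z has p + (p!/k)·k = p + p! copies of a. Now the a-count is p+p! and (b-count)-1 = (p+p!+1)-1 = p+p!, so i ≠ j-1 fails. So xy^t z = a^{p+p!} b^{p+p!+1} ∉ L.
This contradicts the pumping lemma, so L is not regular.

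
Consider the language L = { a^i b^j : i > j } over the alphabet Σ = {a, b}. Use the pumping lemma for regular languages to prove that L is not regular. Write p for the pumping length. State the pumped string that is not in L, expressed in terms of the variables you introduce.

a^{p+1-k} b^p

Suppose for contradiction that L is regular, and let p be the pumping length.
Choose w = a^{p+1} b^p ∈ L, with |w| = 2p+1 ≥ p.
By the pumping lemma, w = xyz with |xy| ≤ p and y is nonempty.
The first p characters of w are a's, so xy (and hence y) consists only of a's. Write y = a^k, 1 ≤ k ≤ p.
Consider xy^0z = xz = a^{p+1-k} b^p. Since k ≥ 1, the a-count p+1-k is at most p, so i > j fails; thus xz ∉ L.
Contradiction. Therefore L is not regular.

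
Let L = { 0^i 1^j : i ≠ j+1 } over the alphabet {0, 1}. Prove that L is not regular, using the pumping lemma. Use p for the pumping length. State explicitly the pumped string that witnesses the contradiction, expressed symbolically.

Suppose for contradiction that L is regular, and let p be the pumping length.
Choose w = 0^p 1^{p+p!-1}. Since p ≠ (p+p!-1)+1 = p+p!, w ∈ L; and |w| ≥ p.
Write w = xyz as guaranteed by the lemma, with |xy| ≤ p and |y| > 0.
Because |xy| ≤ p and w begins with p copies of 0, we have y = 0^k with 1 ≤ k ≤ p.
Since 1 ≤ k ≤ p, k divides p!; set t = 1 + p!/k. Then xy^t z has p + (p!/k)·k = p + p! copies of 0. Now the 0-count is p+p! and (1-count)+1 = (p+p!-1)+1 = p+p!, so i ≠ j+1 fails. So xy^t z = 0^{p+p!} 1^{p+p!-1} ∉ L.
Contradiction. Therefore L is not regular.

0^{p+p!} 1^{p+p!-1}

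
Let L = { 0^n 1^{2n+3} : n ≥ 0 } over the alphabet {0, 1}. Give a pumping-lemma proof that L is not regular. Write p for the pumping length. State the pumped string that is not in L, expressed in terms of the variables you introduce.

Suppose for contradiction that L is regular, and let p be the pumping length.
Let w = 0^p 1^{2p+3} ∈ L; note |w| = 3p+3 ≥ p.
Write w = xyz as guaranteed by the lemma, with |xy| ≤ p and |y| ≥ 1.
Because |xy| ≤ p and w begins with p copies of 0, we have y = 0^k with 1 ≤ k ≤ p.
Pump with i = 2: xy^2z = 0^{p+k} 1^{2p+3}. For this to lie in L we would need 2p+3 = 2(p+k)+3, which forces k = 0. But k ≥ 1, so xy^2z ∉ L.
Contradiction. Therefore L is not regular.

0^{p+k} 1^{2p+3}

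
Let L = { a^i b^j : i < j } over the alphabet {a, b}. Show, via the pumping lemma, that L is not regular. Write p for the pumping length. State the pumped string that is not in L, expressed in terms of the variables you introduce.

a^{p+k} b^{p+1}

Assume L is regular. Let p be the pumping length given by the pumping lemma.
Choose w = a^p b^{p+1} ∈ L, with |w| = 2p+1 ≥ p.
The pumping lemma gives a decomposition w = xyz where |xy| ≤ p and y is nonempty.
The first p characters of w are a's, so xy (and hence y) consists only of a's. Write y = a^k, 1 ≤ k ≤ p.
Consider xy^2z = a^{p+k} b^{p+1}. Since k ≥ 1, the a-count p+k is at least p+1, so i < j fails; thus xy^2z ∉ L.
This contradicts the pumping lemma, so L is not regular.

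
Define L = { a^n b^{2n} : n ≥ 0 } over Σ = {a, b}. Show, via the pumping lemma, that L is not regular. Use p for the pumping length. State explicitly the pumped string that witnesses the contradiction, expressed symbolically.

a^{p+k} b^{2p}

Toward a contradiction, assume L is regular with pumping length p.
Let w = a^p b^{2p} ∈ L; note |w| = 3p ≥ p.
Write w = xyz as guaranteed by the lemma, with |xy| ≤ p and y is nonempty.
The first p characters of w are a's, so xy (and hence y) consists only of a's. Write y = a^k, 1 ≤ k ≤ p.
Pump with i = 2: xy^2z = a^{p+k} b^{2p}. For this to lie in L we would need 2p = 2(p+k), which forces k = 0. But k ≥ 1, so xy^2z ∉ L.
This contradicts the pumping lemma, so L is not regular.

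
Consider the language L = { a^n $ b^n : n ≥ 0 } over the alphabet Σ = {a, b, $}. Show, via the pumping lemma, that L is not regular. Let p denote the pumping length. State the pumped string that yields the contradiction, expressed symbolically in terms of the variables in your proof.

Assume L is regular. Let p be the pumping length given by the pumping lemma.
Take w = a^p $ b^p ∈ L with |w| = 2p+1 ≥ p.
Write w = xyz as guaranteed by the lemma, with |xy| ≤ p and y is nonempty.
Since the first p symbols of w are all a's and |xy| ≤ p, y lies entirely in the leading a-block: y = a^k for some k with 1 ≤ k ≤ p.
Pump with i = 2: xy^2z = a^{p+k} $ b^p, which would require p+k = p. But k ≥ 1, so xy^2z ∉ L.
This contradicts the pumping lemma, so L is not regular.

a^{p+k} $ b^p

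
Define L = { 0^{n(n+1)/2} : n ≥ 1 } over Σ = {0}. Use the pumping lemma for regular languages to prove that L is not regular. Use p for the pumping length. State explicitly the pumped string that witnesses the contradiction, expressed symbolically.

Toward a contradiction, assume L is regular with pumping length p.
Take w = 0^{p(p+1)/2} ∈ L with |w| = p(p+1)/2 ≥ p.
The pumping lemma gives a decomposition w = xyz where |xy| ≤ p and |y| ≥ 1.
Then y = 0^k for some k with 1 ≤ k ≤ p.
Pump with i = 2: xy^2z = 0^{p(p+1)/2+k}. Since 1 ≤ k ≤ p, p(p+1)/2 < p(p+1)/2+k ≤ p(p+1)/2+p < (p+1)(p+2)/2, so p(p+1)/2+k is strictly between consecutive triangular numbers. So xy^2z ∉ L.
This contradicts the pumping lemma, so L is not regular.

0^{p(p+1)/2+k}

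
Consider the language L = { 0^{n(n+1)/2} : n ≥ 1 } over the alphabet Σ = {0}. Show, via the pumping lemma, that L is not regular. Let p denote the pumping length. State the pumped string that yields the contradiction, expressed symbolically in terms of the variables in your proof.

0^{p(p+1)/2+k}

Assume L is regular. Let p be the pumping length given by the pumping lemma.
Take w = 0^{p(p+1)/2} ∈ L with |w| = p(p+1)/2 ≥ p.
Write w = xyz as guaranteed by the lemma, with |xy| ≤ p and |y| > 0.
Then y = 0^k for some k with 1 ≤ k ≤ p.
Pump with i = 2: xy^2z = 0^{p(p+1)/2+k}. Since 1 ≤ k ≤ p, p(p+1)/2 < p(p+1)/2+k ≤ p(p+1)/2+p < (p+1)(p+2)/2, so p(p+1)/2+k is strictly between consecutive triangular numbers. So xy^2z ∉ L.
Contradiction. Therefore L is not regular.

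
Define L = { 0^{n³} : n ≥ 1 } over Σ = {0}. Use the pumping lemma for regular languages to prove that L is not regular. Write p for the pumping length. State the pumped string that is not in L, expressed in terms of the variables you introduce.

Assume L is regular. Let p be the pumping length given by the pumping lemma.
Take w = 0^{p³} ∈ L with |w| = p³ ≥ p.
By the pumping lemma, w = xyz with |xy| ≤ p and |y| ≥ 1.
Then y = 0^k for some k with 1 ≤ k ≤ p.
Pump with i = 2: xy^2z = 0^{p³+k}. Since 1 ≤ k ≤ p, p³ < p³+k ≤ p³+p < p³+3p²+3p+1 = (p+1)³, so p³+k is not a perfect cube. So xy^2z ∉ L.
Contradiction. Therefore L is not regular.

0^{p³+k}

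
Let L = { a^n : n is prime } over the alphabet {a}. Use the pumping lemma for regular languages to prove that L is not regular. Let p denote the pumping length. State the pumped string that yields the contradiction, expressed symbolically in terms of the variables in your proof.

a^{q(1+k)}

Assume L is regular. Let p be the pumping length given by the pumping lemma.
Let q be a prime with q ≥ p+2 (infinitely many primes exist), and take w = a^q ∈ L with |w| = q ≥ p.
Write w = xyz as guaranteed by the lemma, with |xy| ≤ p and |y| ≥ 1.
Then y = a^k for some k with 1 ≤ k ≤ p.
Since 1 ≤ k ≤ p, |xz| = q-k. Pump with i = q+1: |xy^{q+1}z| = (q-k)+(q+1)k = q+qk = q(1+k), which is composite (both factors ≥ 2). So xy^{q+1}z = a^{q(1+k)} ∉ L.
This contradicts the pumping lemma, so L is not regular.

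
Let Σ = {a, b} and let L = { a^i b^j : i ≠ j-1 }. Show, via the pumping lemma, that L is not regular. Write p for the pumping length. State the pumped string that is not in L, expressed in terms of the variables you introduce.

Assume L is regular. Let p be the pumping length given by the pumping lemma.
Choose w = a^p b^{p+p!+1}. Since p ≠ (p+p!+1)-1 = p+p!, w ∈ L; and |w| ≥ p.
By the pumping lemma, w = xyz with |xy| ≤ p and y is nonempty.
Since the first p symbols of w are all a's and |xy| ≤ p, y lies entirely in the leading a-block: y = a^k for some k with 1 ≤ k ≤ p.
Since 1 ≤ k ≤ p, k divides p!; set t = 1 + p!/k. Then xy^t z has p + (p!/k)·k = p + p! copies of a. Now the a-count is p+p! and (b-count)-1 = (p+p!+1)-1 = p+p!, so i ≠ j-1 fails. So xy^t z = a^{p+p!} b^{p+p!+1} ∉ L.
Contradiction. Therefore L is not regular.

a^{p+p!} b^{p+p!+1}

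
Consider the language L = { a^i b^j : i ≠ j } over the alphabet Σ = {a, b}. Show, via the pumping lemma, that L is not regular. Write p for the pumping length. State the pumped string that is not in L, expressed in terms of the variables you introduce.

a^{p+p!} b^{p+p!}

Assume L is regular; let p be its pumping constant.
Choose w = a^p b^{p+p!}. Since p ≠ p+p!, w ∈ L; and |w| ≥ p.
The pumping lemma gives a decomposition w = xyz where |xy| ≤ p and |y| > 0.
Since the first p symbols of w are all a's and |xy| ≤ p, y lies entirely in the leading a-block: y = a^k for some k with 1 ≤ k ≤ p.
Since 1 ≤ k ≤ p, k divides p!; set t = 1 + p!/k. Then xy^t z has p + (p!/k)·k = p + p! copies of a. Now the a-count equals the b-count, so i ≠ j fails. So xy^t z = a^{p+p!} b^{p+p!} ∉ L.
This contradicts the pumping lemma, so L is not regular.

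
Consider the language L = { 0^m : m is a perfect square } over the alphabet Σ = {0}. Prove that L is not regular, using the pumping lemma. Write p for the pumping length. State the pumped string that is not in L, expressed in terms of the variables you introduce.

Toward a contradiction, assume L is regular with pumping length p.
Take w = 0^{p²} ∈ L with |w| = p² ≥ p.
Write w = xyz as guaranteed by the lemma, with |xy| ≤ p and |y| ≥ 1.
Then y = 0^k for some k with 1 ≤ k ≤ p.
Pump with i = 2: xy^2z = 0^{p²+k}. Since 1 ≤ k ≤ p, p² < p²+k ≤ p²+p < (p+1)², so p²+k lies strictly between consecutive squares and is not a perfect square. So xy^2z ∉ L.
This is a contradiction; hence L is not regular.

0^{p²+k}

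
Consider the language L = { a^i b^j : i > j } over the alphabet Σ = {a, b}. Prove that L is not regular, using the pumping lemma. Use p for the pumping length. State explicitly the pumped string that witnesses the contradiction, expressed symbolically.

Suppose for contradiction that L is regular, and let p be the pumping length.
Choose w = a^{p+1} b^p ∈ L, with |w| = 2p+1 ≥ p.
The pumping lemma gives a decomposition w = xyz where |xy| ≤ p and |y| ≥ 1.
Since the first p symbols of w are all a's and |xy| ≤ p, y lies entirely in the leading a-block: y = a^k for some k with 1 ≤ k ≤ p.
Consider xy^0z = xz = a^{p+1-k} b^p. Since k ≥ 1, the a-count p+1-k is at most p, so i > j fails; thus xz ∉ L.
Contradiction. Therefore L is not regular.

a^{p+1-k} b^p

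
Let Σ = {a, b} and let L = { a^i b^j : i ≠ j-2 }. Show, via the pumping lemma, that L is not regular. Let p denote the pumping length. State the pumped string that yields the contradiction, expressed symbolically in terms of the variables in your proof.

a^{p+p!} b^{p+p!+2}

Suppose for contradiction that L is regular, and let p be the pumping length.
Choose w = a^p b^{p+p!+2}. Since p ≠ (p+p!+2)-2 = p+p!, w ∈ L; and |w| ≥ p.
By the pumping lemma, w = xyz with |xy| ≤ p and y is nonempty.
Since the first p symbols of w are all a's and |xy| ≤ p, y lies entirely in the leading a-block: y = a^k for some k with 1 ≤ k ≤ p.
Since 1 ≤ k ≤ p, k divides p!; set t = 1 + p!/k. Then xy^t z has p + (p!/k)·k = p + p! copies of a. Now the a-count is p+p! and (b-count)-2 = (p+p!+2)-2 = p+p!, so i ≠ j-2 fails. So xy^t z = a^{p+p!} b^{p+p!+2} ∉ L.
Contradiction. Therefore L is not regular.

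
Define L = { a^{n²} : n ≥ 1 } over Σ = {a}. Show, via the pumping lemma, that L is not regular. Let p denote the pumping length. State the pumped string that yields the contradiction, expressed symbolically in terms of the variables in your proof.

a^{p²+k}

Assume L is regular; let p be its pumping constant.
Take w = a^{p²} ∈ L with |w| = p² ≥ p.
By the pumping lemma, w = xyz with |xy| ≤ p and |y| ≥ 1.
Then y = a^k for some k with 1 ≤ k ≤ p.
Pump with i = 2: xy^2z = a^{p²+k}. Since 1 ≤ k ≤ p, p² < p²+k ≤ p²+p < (p+1)², so p²+k lies strictly between consecutive squares and is not a perfect square. So xy^2z ∉ L.
Contradiction. Therefore L is not regular.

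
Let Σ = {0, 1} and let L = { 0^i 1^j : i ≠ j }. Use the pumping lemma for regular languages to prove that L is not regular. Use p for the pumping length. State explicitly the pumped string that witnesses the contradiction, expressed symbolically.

0^{p+p!} 1^{p+p!}

Assume L is regular; let p be its pumping constant.
Choose w = 0^p 1^{p+p!}. Since p ≠ p+p!, w ∈ L; and |w| ≥ p.
Write w = xyz as guaranteed by the lemma, with |xy| ≤ p and |y| ≥ 1.
Because |xy| ≤ p and w begins with p copies of 0, we have y = 0^k with 1 ≤ k ≤ p.
Since 1 ≤ k ≤ p, k divides p!; set t = 1 + p!/k. Then xy^t z has p + (p!/k)·k = p + p! copies of 0. Now the 0-count equals the 1-count, so i ≠ j fails. So xy^t z = 0^{p+p!} 1^{p+p!} ∉ L.
This is a contradiction; hence L is not regular.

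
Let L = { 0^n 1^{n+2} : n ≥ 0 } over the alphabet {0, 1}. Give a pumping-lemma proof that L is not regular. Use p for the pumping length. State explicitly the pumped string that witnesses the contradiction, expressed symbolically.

Assume L is regular; let p be its pumping constant.
Let w = 0^p 1^{p+2} ∈ L; note |w| = 2p+2 ≥ p.
The pumping lemma gives a decomposition w = xyz where |xy| ≤ p and y is nonempty.
Since the first p symbols of w are all 0's and |xy| ≤ p, y lies entirely in the leading 0-block: y = 0^k for some k with 1 ≤ k ≤ p.
Pump with i = 2: xy^2z = 0^{p+k} 1^{p+2}. For this to lie in L we would need p+2 = (p+k)+2, which forces k = 0. But k ≥ 1, so xy^2z ∉ L.
This is a contradiction; hence L is not regular.

0^{p+k} 1^{p+2}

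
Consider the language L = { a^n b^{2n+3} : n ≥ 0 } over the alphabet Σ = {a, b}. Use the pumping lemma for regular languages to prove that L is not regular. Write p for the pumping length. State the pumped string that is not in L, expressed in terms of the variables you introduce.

a^{p+k} b^{2p+3}

Toward a contradiction, assume L is regular with pumping length p.
Choose w = a^p b^{2p+3}, which is in L with |w| = 3p+3 ≥ p.
By the pumping lemma, w = xyz with |xy| ≤ p and |y| ≥ 1.
Because |xy| ≤ p and w begins with p copies of a, we have y = a^k with 1 ≤ k ≤ p.
Pump with i = 2: xy^2z = a^{p+k} b^{2p+3}. For this to lie in L we would need 2p+3 = 2(p+k)+3, which forces k = 0. But k ≥ 1, so xy^2z ∉ L.
This is a contradiction; hence L is not regular.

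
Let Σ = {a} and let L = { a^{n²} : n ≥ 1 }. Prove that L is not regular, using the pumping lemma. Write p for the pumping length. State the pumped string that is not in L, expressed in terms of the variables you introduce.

a^{p²+k}

Suppose for contradiction that L is regular, and let p be the pumping length.
Take w = a^{p²} ∈ L with |w| = p² ≥ p.
By the pumping lemma, w = xyz with |xy| ≤ p and y is nonempty.
Then y = a^k for some k with 1 ≤ k ≤ p.
Pump with i = 2: xy^2z = a^{p²+k}. Since 1 ≤ k ≤ p, p² < p²+k ≤ p²+p < (p+1)², so p²+k lies strictly between consecutive squares and is not a perfect square. So xy^2z ∉ L.
This is a contradiction; hence L is not regular.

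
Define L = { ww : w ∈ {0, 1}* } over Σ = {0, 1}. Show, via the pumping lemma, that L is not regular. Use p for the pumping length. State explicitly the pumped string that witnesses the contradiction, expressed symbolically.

Toward a contradiction, assume L is regular with pumping length p.
Take w = 0^p 1^p 0^p 1^p = uu where u = 0^p1^p; then w ∈ L and |w| = 4p ≥ p.
Write w = xyz as guaranteed by the lemma, with |xy| ≤ p and |y| ≥ 1.
The first p characters of w are 0's, so xy (and hence y) consists only of 0's. Write y = 0^k, 1 ≤ k ≤ p.
Pump with i = 2: xy^2z = 0^{p+k} 1^p 0^p 1^p, of length 4p+k. Suppose this equals vv. The string starts with 0 and ends with 1, so v does too; thus the boundary between the two copies of v is a 1→0 transition. There is exactly one such transition, at position 2p+k, so |v| = 2p+k and |vv| = 4p+2k ≠ 4p+k since k ≥ 1. So xy^2z ∉ L.
This is a contradiction; hence L is not regular.

0^{p+k} 1^p 0^p 1^p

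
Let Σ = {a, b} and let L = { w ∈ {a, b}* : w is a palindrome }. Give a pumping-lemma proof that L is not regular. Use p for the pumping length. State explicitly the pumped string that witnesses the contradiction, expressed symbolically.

a^{p+k} b a^p

Toward a contradiction, assume L is regular with pumping length p.
Take w = a^p b a^p, a palindrome of length 2p+1 ≥ p.
The pumping lemma gives a decomposition w = xyz where |xy| ≤ p and |y| > 0.
The first p characters of w are a's, so xy (and hence y) consists only of a's. Write y = a^k, 1 ≤ k ≤ p.
Pump with i = 2: xy^2z = a^{p+k} b a^p. Its reverse is a^p b a^{p+k}, which differs from xy^2z since k ≥ 1. So xy^2z is not a palindrome and xy^2z ∉ L.
This is a contradiction; hence L is not regular.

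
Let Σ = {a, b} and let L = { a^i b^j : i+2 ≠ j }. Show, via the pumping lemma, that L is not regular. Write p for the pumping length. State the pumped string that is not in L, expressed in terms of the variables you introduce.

a^{p+p!} b^{p+p!+2}

Assume L is regular. Let p be the pumping length given by the pumping lemma.
Choose w = a^p b^{p+p!+2}. Since p ≠ (p+p!+2)-2 = p+p!, w ∈ L; and |w| ≥ p.
By the pumping lemma, w = xyz with |xy| ≤ p and |y| ≥ 1.
Because |xy| ≤ p and w begins with p copies of a, we have y = a^k with 1 ≤ k ≤ p.
Since 1 ≤ k ≤ p, k divides p!; set t = 1 + p!/k. Then xy^t z has p + (p!/k)·k = p + p! copies of a. Now the a-count is p+p! and (b-count)-2 = (p+p!+2)-2 = p+p!, so i+2 ≠ j fails. So xy^t z = a^{p+p!} b^{p+p!+2} ∉ L.
This is a contradiction; hence L is not regular.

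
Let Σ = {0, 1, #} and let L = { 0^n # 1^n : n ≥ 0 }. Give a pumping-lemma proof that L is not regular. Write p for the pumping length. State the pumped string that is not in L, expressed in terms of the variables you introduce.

0^{p+k} # 1^p

Assume L is regular; let p be its pumping constant.
Take w = 0^p # 1^p ∈ L with |w| = 2p+1 ≥ p.
Write w = xyz as guaranteed by the lemma, with |xy| ≤ p and y is nonempty.
Because |xy| ≤ p and w begins with p copies of 0, we have y = 0^k with 1 ≤ k ≤ p.
Pump with i = 2: xy^2z = 0^{p+k} # 1^p, which would require p+k = p. But k ≥ 1, so xy^2z ∉ L.
This contradicts the pumping lemma, so L is not regular.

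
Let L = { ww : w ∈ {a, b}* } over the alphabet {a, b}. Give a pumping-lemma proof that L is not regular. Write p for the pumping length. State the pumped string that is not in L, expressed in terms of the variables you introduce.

Assume L is regular. Let p be the pumping length given by the pumping lemma.
Take w = a^p b^p a^p b^p = uu where u = a^pb^p; then w ∈ L and |w| = 4p ≥ p.
The pumping lemma gives a decomposition w = xyz where |xy| ≤ p and |y| ≥ 1.
Since the first p symbols of w are all a's and |xy| ≤ p, y lies entirely in the leading a-block: y = a^k for some k with 1 ≤ k ≤ p.
Pump with i = 2: xy^2z = a^{p+k} b^p a^p b^p, of length 4p+k. Suppose this equals vv. The string starts with a and ends with b, so v does too; thus the boundary between the two copies of v is a b→a transition. There is exactly one such transition, at position 2p+k, so |v| = 2p+k and |vv| = 4p+2k ≠ 4p+k since k ≥ 1. So xy^2z ∉ L.
This is a contradiction; hence L is not regular.

a^{p+k} b^p a^p b^p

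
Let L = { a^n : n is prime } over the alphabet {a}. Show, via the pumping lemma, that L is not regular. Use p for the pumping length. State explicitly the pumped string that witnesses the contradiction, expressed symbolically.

Assume L is regular; let p be its pumping constant.
Let q be a prime with q ≥ p+2 (infinitely many primes exist), and take w = a^q ∈ L with |w| = q ≥ p.
Write w = xyz as guaranteed by the lemma, with |xy| ≤ p and y is nonempty.
Then y = a^k for some k with 1 ≤ k ≤ p.
Since 1 ≤ k ≤ p, |xz| = q-k. Pump with i = q+1: |xy^{q+1}z| = (q-k)+(q+1)k = q+qk = q(1+k), which is composite (both factors ≥ 2). So xy^{q+1}z = a^{q(1+k)} ∉ L.
Contradiction. Therefore L is not regular.

a^{q(1+k)}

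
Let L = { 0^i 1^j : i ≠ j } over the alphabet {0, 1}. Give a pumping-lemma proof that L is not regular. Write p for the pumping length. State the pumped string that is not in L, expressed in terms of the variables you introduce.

Toward a contradiction, assume L is regular with pumping length p.
Choose w = 0^p 1^{p+p!}. Since p ≠ p+p!, w ∈ L; and |w| ≥ p.
The pumping lemma gives a decomposition w = xyz where |xy| ≤ p and |y| > 0.
Because |xy| ≤ p and w begins with p copies of 0, we have y = 0^k with 1 ≤ k ≤ p.
Since 1 ≤ k ≤ p, k divides p!; set t = 1 + p!/k. Then xy^t z has p + (p!/k)·k = p + p! copies of 0. Now the 0-count equals the 1-count, so i ≠ j fails. So xy^t z = 0^{p+p!} 1^{p+p!} ∉ L.
Contradiction. Therefore L is not regular.

0^{p+p!} 1^{p+p!}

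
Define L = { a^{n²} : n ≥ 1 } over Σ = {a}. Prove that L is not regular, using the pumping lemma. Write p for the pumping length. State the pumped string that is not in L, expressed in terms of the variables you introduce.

a^{p²+k}

Suppose for contradiction that L is regular, and let p be the pumping length.
Take w = a^{p²} ∈ L with |w| = p² ≥ p.
By the pumping lemma, w = xyz with |xy| ≤ p and |y| ≥ 1.
Then y = a^k for some k with 1 ≤ k ≤ p.
Pump with i = 2: xy^2z = a^{p²+k}. Since 1 ≤ k ≤ p, p² < p²+k ≤ p²+p < (p+1)², so p²+k lies strictly between consecutive squares and is not a perfect square. So xy^2z ∉ L.
This contradicts the pumping lemma, so L is not regular.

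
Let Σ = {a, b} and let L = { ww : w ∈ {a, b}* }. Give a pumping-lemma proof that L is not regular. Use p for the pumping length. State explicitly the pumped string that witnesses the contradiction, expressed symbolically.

Toward a contradiction, assume L is regular with pumping length p.
Take w = a^p b^p a^p b^p = uu where u = a^pb^p; then w ∈ L and |w| = 4p ≥ p.
The pumping lemma gives a decomposition w = xyz where |xy| ≤ p and |y| > 0.
Since the first p symbols of w are all a's and |xy| ≤ p, y lies entirely in the leading a-block: y = a^k for some k with 1 ≤ k ≤ p.
Pump with i = 2: xy^2z = a^{p+k} b^p a^p b^p, of length 4p+k. Suppose this equals vv. The string starts with a and ends with b, so v does too; thus the boundary between the two copies of v is a b→a transition. There is exactly one such transition, at position 2p+k, so |v| = 2p+k and |vv| = 4p+2k ≠ 4p+k since k ≥ 1. So xy^2z ∉ L.
This contradicts the pumping lemma, so L is not regular.

a^{p+k} b^p a^p b^p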